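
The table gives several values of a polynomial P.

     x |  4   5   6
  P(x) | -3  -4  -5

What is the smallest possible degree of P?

1

Forward differences of the values at x = 4, 5, 6:
  P  : -3  -4  -5
  Δ  : -1  -1
  Δ^2: 0
The first differences are constant (-1) and nonzero, while all higher differences vanish, so the minimal degree is 1.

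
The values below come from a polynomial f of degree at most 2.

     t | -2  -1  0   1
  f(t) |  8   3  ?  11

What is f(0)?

4

The 3 known points determine the degree-2 polynomial uniquely.
Write f(t) = at^2 + bt + c. Substituting each data point gives a linear system:
  4a - 2b + c = 8
  a - b + c = 3
  a + b + c = 11
Solving the system yields a = 3, b = 4, c = 4.
So f(t) = 3t² + 4t + 4.
Then f(0) = 4.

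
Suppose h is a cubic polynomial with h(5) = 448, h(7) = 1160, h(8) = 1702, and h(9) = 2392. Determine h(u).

h(u) = 3u^3 + 2u^2 + 5u - 2

Using the Lagrange interpolation formula with nodes 5, 7, 8, 9:
  L_0(u) = (u - 7)(u - 8)(u - 9) / -24
  L_1(u) = (u - 5)(u - 8)(u - 9) / 4
  L_2(u) = (u - 5)(u - 7)(u - 9) / -3
  L_3(u) = (u - 5)(u - 7)(u - 8) / 8
Then h(u) = 448·L_0(u) + 1160·L_1(u) + 1702·L_2(u) + 2392·L_3(u).
Expanding and collecting terms gives h(u) = 3u^3 + 2u^2 + 5u - 2.
Check: h(7) = 1160. ✓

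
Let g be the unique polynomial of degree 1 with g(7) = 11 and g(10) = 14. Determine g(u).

Using the Lagrange interpolation formula with nodes 7, 10:
  L_0(u) = (u - 10) / -3
  L_1(u) = (u - 7) / 3
Then g(u) = 11·L_0(u) + 14·L_1(u).
Expanding and collecting terms gives g(u) = u + 4.
Check: g(10) = 14. ✓

g(u) = u + 4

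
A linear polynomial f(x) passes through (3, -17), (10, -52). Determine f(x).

f(x) = -5x - 2

Write f(x) = ax + b. Substituting each data point gives a linear system:
  3a + b = -17
  10a + b = -52
Solving the system yields a = -5, b = -2.
So f(x) = -5x - 2.
Check: f(10) = -52. ✓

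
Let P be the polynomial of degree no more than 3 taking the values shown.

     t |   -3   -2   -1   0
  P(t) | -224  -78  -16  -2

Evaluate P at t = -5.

Using the Lagrange interpolation formula with nodes -3, -2, -1, 0:
  L_0(t) = (t + 2)(t + 1)t / -6
  L_1(t) = (t + 3)(t + 1)t / 2
  L_2(t) = (t + 3)(t + 2)t / -2
  L_3(t) = (t + 3)(t + 2)(t + 1) / 6
Then P(t) = -224·L_0(t) - 78·L_1(t) - 16·L_2(t) - 2·L_3(t).
Expanding and collecting terms gives P(t) = 6t³ - 6t² + 2t - 2.
Evaluating at t = -5: P(-5) = -912.

-912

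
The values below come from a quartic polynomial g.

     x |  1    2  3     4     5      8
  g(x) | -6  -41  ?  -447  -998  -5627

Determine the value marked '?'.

-162

The 5 known points determine the degree-4 polynomial uniquely.
Write g(x) = ax^4 + bx^3 + cx^2 + dx + e. Substituting each data point gives a linear system:
  a + b + c + d + e = -6
  16a + 8b + 4c + 2d + e = -41
  256a + 64b + 16c + 4d + e = -447
  625a + 125b + 25c + 5d + e = -998
  4096a + 512b + 64c + 8d + e = -5627
Solving the system yields a = -1, b = -3, c = 0, d = 1, e = -3.
So g(x) = -x^4 - 3x^3 + x - 3.
Then g(3) = -162.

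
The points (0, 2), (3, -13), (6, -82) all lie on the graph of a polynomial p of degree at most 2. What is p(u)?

p(u) = -3u^2 + 4u + 2

Using the Lagrange interpolation formula with nodes 0, 3, 6:
  L_0(u) = (u - 3)(u - 6) / 18
  L_1(u) = u(u - 6) / -9
  L_2(u) = u(u - 3) / 18
Then p(u) = 2·L_0(u) - 13·L_1(u) - 82·L_2(u).
Expanding and collecting terms gives p(u) = -3u² + 4u + 2.
Check: p(3) = -13. ✓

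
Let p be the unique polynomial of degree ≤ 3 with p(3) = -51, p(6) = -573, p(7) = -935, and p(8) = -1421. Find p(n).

Using the Lagrange interpolation formula with nodes 3, 6, 7, 8:
  L_0(n) = (n - 6)(n - 7)(n - 8) / -60
  L_1(n) = (n - 3)(n - 7)(n - 8) / 6
  L_2(n) = (n - 3)(n - 6)(n - 8) / -4
  L_3(n) = (n - 3)(n - 6)(n - 7) / 10
Then p(n) = -51·L_0(n) - 573·L_1(n) - 935·L_2(n) - 1421·L_3(n).
Expanding and collecting terms gives p(n) = -3n^3 + n^2 + 6n + 3.
Check: p(7) = -935. ✓

p(n) = -3n^3 + n^2 + 6n + 3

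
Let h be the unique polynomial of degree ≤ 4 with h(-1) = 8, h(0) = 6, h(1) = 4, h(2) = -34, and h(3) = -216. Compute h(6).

-3786

Write h(s) = as^4 + bs^3 + cs^2 + ds + e. Substituting each data point gives a linear system:
  a - b + c - d + e = 8
  e = 6
  a + b + c + d + e = 4
  16a + 8b + 4c + 2d + e = -34
  81a + 27b + 9c + 3d + e = -216
Solving the system yields a = -3, b = 0, c = 3, d = -2, e = 6.
So h(s) = -3s^4 + 3s^2 - 2s + 6.
Then h(6) = -3786.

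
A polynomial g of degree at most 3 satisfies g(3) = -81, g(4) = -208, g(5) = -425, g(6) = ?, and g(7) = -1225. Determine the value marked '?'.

On equispaced nodes a degree-3 polynomial has vanishing fourth forward difference, so
  g(3) - 4·g(4) + 6·g(5) - 4·g(6) + g(7) = 0.
Substituting the known values and solving for g(6):
  -4·g(6) = 3024
  g(6) = -756.

-756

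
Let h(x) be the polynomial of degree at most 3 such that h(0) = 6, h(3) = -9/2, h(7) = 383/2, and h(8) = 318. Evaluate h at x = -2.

-2

Using the Lagrange interpolation formula with nodes 0, 3, 7, 8:
  L_0(x) = (x - 3)(x - 7)(x - 8) / -168
  L_1(x) = x(x - 7)(x - 8) / 60
  L_2(x) = x(x - 3)(x - 8) / -28
  L_3(x) = x(x - 3)(x - 7) / 40
Then h(x) = 6·L_0(x) - 9/2·L_1(x) + 383/2·L_2(x) + 318·L_3(x).
Expanding and collecting terms gives h(x) = x^3 - (5/2)x^2 - 5x + 6.
Evaluating at x = -2: h(-2) = -2.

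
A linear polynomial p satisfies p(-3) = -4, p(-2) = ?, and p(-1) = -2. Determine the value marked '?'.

On equispaced nodes a degree-1 polynomial has vanishing second forward difference, so
  p(-3) - 2·p(-2) + p(-1) = 0.
Substituting the known values and solving for p(-2):
  -2·p(-2) = 6
  p(-2) = -3.

-3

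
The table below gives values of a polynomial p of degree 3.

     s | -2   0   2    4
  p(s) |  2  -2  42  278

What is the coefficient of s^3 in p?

Write p(s) = as^3 + bs^2 + cs + d. Substituting each data point gives a linear system:
  -8a + 4b - 2c + d = 2
  d = -2
  8a + 4b + 2c + d = 42
  64a + 16b + 4c + d = 278
Solving the system yields a = 3, b = 6, c = -2, d = -2.
So p(s) = 3s^3 + 6s^2 - 2s - 2.
The leading coefficient is 3.

3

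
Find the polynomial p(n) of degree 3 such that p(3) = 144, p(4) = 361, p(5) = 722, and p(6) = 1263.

p(n) = 6n^3 - 5n - 3

Using the Lagrange interpolation formula with nodes 3, 4, 5, 6:
  L_0(n) = (n - 4)(n - 5)(n - 6) / -6
  L_1(n) = (n - 3)(n - 5)(n - 6) / 2
  L_2(n) = (n - 3)(n - 4)(n - 6) / -2
  L_3(n) = (n - 3)(n - 4)(n - 5) / 6
Then p(n) = 144·L_0(n) + 361·L_1(n) + 722·L_2(n) + 1263·L_3(n).
Expanding and collecting terms gives p(n) = 6n³ - 5n - 3.
Check: p(4) = 361. ✓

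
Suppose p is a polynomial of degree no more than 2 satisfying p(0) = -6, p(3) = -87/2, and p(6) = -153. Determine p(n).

p(n) = -4n^2 - (1/2)n - 6

Write p(n) = an^2 + bn + c. Substituting each data point gives a linear system:
  c = -6
  9a + 3b + c = -87/2
  36a + 6b + c = -153
Solving the system yields a = -4, b = -1/2, c = -6.
So p(n) = -4n^2 - (1/2)n - 6.
Check: p(6) = -153. ✓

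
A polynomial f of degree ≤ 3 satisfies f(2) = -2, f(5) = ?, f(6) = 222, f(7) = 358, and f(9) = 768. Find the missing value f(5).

The 4 known points determine the degree-3 polynomial uniquely.
Write f(u) = au^3 + bu^2 + cu + d. Substituting each data point gives a linear system:
  8a + 4b + 2c + d = -2
  216a + 36b + 6c + d = 222
  343a + 49b + 7c + d = 358
  729a + 81b + 9c + d = 768
Solving the system yields a = 1, b = 1, c = -4, d = -6.
So f(u) = u^3 + u^2 - 4u - 6.
Then f(5) = 124.

124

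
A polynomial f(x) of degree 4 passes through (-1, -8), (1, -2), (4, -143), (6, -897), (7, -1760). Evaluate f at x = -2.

Using the Lagrange interpolation formula with nodes -1, 1, 4, 6, 7:
  L_0(x) = (x - 1)(x - 4)(x - 6)(x - 7) / 560
  L_1(x) = (x + 1)(x - 4)(x - 6)(x - 7) / -180
  L_2(x) = (x + 1)(x - 1)(x - 6)(x - 7) / 90
  L_3(x) = (x + 1)(x - 1)(x - 4)(x - 7) / -70
  L_4(x) = (x + 1)(x - 1)(x - 4)(x - 6) / 144
Then f(x) = -8·L_0(x) - 2·L_1(x) - 143·L_2(x) - 897·L_3(x) - 1760·L_4(x).
Expanding and collecting terms gives f(x) = -x^4 + 2x^3 - x^2 + x - 3.
Evaluating at x = -2: f(-2) = -41.

-41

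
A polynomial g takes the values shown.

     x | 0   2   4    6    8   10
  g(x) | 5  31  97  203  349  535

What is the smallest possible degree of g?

Forward differences of the values at x = 0, 2, 4, 6, 8, 10:
  g  : 5  31  97  203  349  535
  Δ  : 26  66  106  146  186
  Δ^2: 40  40  40  40
  Δ^3: 0  0  0
  Δ^4: 0  0
  Δ^5: 0
The second differences are constant (40) and nonzero, while all higher differences vanish, so the minimal degree is 2.

2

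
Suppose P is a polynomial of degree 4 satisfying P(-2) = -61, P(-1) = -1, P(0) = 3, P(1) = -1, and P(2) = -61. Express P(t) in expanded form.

P(t) = -4t^4 + 3

Using the Lagrange interpolation formula with nodes -2, -1, 0, 1, 2:
  L_0(t) = (t + 1)t(t - 1)(t - 2) / 24
  L_1(t) = (t + 2)t(t - 1)(t - 2) / -6
  L_2(t) = (t + 2)(t + 1)(t - 1)(t - 2) / 4
  L_3(t) = (t + 2)(t + 1)t(t - 2) / -6
  L_4(t) = (t + 2)(t + 1)t(t - 1) / 24
Then P(t) = -61·L_0(t) - 1·L_1(t) + 3·L_2(t) - 1·L_3(t) - 61·L_4(t).
Expanding and collecting terms gives P(t) = -4t^4 + 3.
Check: P(-1) = -1. ✓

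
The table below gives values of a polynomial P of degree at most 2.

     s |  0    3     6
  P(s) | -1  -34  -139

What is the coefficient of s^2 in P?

Write P(s) = as^2 + bs + c. Substituting each data point gives a linear system:
  c = -1
  9a + 3b + c = -34
  36a + 6b + c = -139
Solving the system yields a = -4, b = 1, c = -1.
So P(s) = -4s² + s - 1.
The leading coefficient is -4.

-4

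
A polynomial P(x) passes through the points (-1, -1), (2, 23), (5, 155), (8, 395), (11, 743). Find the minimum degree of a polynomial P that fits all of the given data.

2

Forward differences of the values at x = -1, 2, 5, 8, 11:
  P  : -1  23  155  395  743
  Δ  : 24  132  240  348
  Δ^2: 108  108  108
  Δ^3: 0  0
  Δ^4: 0
The second differences are constant (108) and nonzero, while all higher differences vanish, so the minimal degree is 2.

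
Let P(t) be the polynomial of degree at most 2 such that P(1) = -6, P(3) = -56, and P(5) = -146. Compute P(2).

-26

Using the Lagrange interpolation formula with nodes 1, 3, 5:
  L_0(t) = (t - 3)(t - 5) / 8
  L_1(t) = (t - 1)(t - 5) / -4
  L_2(t) = (t - 1)(t - 3) / 8
Then P(t) = -6·L_0(t) - 56·L_1(t) - 146·L_2(t).
Expanding and collecting terms gives P(t) = -5t^2 - 5t + 4.
Evaluating at t = 2: P(2) = -26.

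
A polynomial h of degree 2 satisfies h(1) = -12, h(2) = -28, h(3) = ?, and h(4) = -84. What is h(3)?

On equispaced nodes a degree-2 polynomial has vanishing third forward difference, so
  - h(1) + 3·h(2) - 3·h(3) + h(4) = 0.
Substituting the known values and solving for h(3):
  -3·h(3) = 156
  h(3) = -52.

-52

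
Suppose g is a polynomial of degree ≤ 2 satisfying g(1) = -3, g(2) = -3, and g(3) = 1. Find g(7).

Write g(t) = at^2 + bt + c. Substituting each data point gives a linear system:
  a + b + c = -3
  4a + 2b + c = -3
  9a + 3b + c = 1
Solving the system yields a = 2, b = -6, c = 1.
So g(t) = 2t^2 - 6t + 1.
Then g(7) = 57.

57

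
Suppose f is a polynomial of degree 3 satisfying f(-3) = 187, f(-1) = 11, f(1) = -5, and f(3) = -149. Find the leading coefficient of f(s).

-6

Write f(s) = as^3 + bs^2 + cs + d. Substituting each data point gives a linear system:
  -27a + 9b - 3c + d = 187
  -a + b - c + d = 11
  a + b + c + d = -5
  27a + 9b + 3c + d = -149
Solving the system yields a = -6, b = 2, c = -2, d = 1.
So f(s) = -6s^3 + 2s^2 - 2s + 1.
The leading coefficient is -6.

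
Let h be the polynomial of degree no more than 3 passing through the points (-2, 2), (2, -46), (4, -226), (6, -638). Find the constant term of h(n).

Write h(n) = an^3 + bn^2 + cn + d. Substituting each data point gives a linear system:
  -8a + 4b - 2c + d = 2
  8a + 4b + 2c + d = -46
  64a + 16b + 4c + d = -226
  216a + 36b + 6c + d = -638
Solving the system yields a = -2, b = -5, c = -4, d = -2.
So h(n) = -2n^3 - 5n^2 - 4n - 2.
The constant term is -2.

-2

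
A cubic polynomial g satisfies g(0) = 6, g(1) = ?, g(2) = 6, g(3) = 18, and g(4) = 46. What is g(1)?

The 4 known points determine the degree-3 polynomial uniquely.
Write g(x) = ax^3 + bx^2 + cx + d. Substituting each data point gives a linear system:
  d = 6
  8a + 4b + 2c + d = 6
  27a + 9b + 3c + d = 18
  64a + 16b + 4c + d = 46
Solving the system yields a = 1, b = -1, c = -2, d = 6.
So g(x) = x^3 - x^2 - 2x + 6.
Then g(1) = 4.

4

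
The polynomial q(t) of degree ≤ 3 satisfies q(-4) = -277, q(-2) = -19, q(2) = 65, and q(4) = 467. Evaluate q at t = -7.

-1744

Using the Lagrange interpolation formula with nodes -4, -2, 2, 4:
  L_0(t) = (t + 2)(t - 2)(t - 4) / -96
  L_1(t) = (t + 4)(t - 2)(t - 4) / 48
  L_2(t) = (t + 4)(t + 2)(t - 4) / -48
  L_3(t) = (t + 4)(t + 2)(t - 2) / 96
Then q(t) = -277·L_0(t) - 19·L_1(t) + 65·L_2(t) + 467·L_3(t).
Expanding and collecting terms gives q(t) = 6t³ + 6t² - 3t - 1.
Evaluating at t = -7: q(-7) = -1744.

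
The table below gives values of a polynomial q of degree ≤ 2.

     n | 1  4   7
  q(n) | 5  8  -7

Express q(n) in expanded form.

q(n) = -n^2 + 6n

Using the Lagrange interpolation formula with nodes 1, 4, 7:
  L_0(n) = (n - 4)(n - 7) / 18
  L_1(n) = (n - 1)(n - 7) / -9
  L_2(n) = (n - 1)(n - 4) / 18
Then q(n) = 5·L_0(n) + 8·L_1(n) - 7·L_2(n).
Expanding and collecting terms gives q(n) = -n^2 + 6n.
Check: q(7) = -7. ✓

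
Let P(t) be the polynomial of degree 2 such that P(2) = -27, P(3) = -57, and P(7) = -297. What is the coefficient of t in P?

Write P(t) = at^2 + bt + c. Substituting each data point gives a linear system:
  4a + 2b + c = -27
  9a + 3b + c = -57
  49a + 7b + c = -297
Solving the system yields a = -6, b = 0, c = -3.
So P(t) = -6t^2 - 3.
The coefficient of t is 0.

0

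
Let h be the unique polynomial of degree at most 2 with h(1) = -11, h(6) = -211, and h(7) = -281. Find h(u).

Write h(u) = au^2 + bu + c. Substituting each data point gives a linear system:
  a + b + c = -11
  36a + 6b + c = -211
  49a + 7b + c = -281
Solving the system yields a = -5, b = -5, c = -1.
So h(u) = -5u^2 - 5u - 1.
Check: h(1) = -11. ✓

h(u) = -5u^2 - 5u - 1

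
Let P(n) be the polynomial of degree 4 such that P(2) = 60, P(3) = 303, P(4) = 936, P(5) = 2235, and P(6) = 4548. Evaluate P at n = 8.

Write P(n) = an^4 + bn^3 + cn^2 + dn + e. Substituting each data point gives a linear system:
  16a + 8b + 4c + 2d + e = 60
  81a + 27b + 9c + 3d + e = 303
  256a + 64b + 16c + 4d + e = 936
  625a + 125b + 25c + 5d + e = 2235
  1296a + 216b + 36c + 6d + e = 4548
Solving the system yields a = 3, b = 4, c = -6, d = 2, e = 0.
So P(n) = 3n^4 + 4n^3 - 6n^2 + 2n.
Then P(8) = 13968.

13968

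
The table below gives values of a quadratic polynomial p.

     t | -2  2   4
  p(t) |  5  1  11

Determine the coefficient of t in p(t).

-1

Write p(t) = at^2 + bt + c. Substituting each data point gives a linear system:
  4a - 2b + c = 5
  4a + 2b + c = 1
  16a + 4b + c = 11
Solving the system yields a = 1, b = -1, c = -1.
So p(t) = t^2 - t - 1.
The coefficient of t is -1.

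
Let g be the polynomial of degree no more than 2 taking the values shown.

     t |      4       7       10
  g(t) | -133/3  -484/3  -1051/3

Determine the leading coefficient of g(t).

-4

Write g(t) = at^2 + bt + c. Substituting each data point gives a linear system:
  16a + 4b + c = -133/3
  49a + 7b + c = -484/3
  100a + 10b + c = -1051/3
Solving the system yields a = -4, b = 5, c = -1/3.
So g(t) = -4t^2 + 5t - 1/3.
The leading coefficient is -4.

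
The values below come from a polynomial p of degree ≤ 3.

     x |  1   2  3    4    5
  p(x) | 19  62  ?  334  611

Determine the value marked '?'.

The 4 known points determine the degree-3 polynomial uniquely.
Write p(x) = ax^3 + bx^2 + cx + d. Substituting each data point gives a linear system:
  a + b + c + d = 19
  8a + 4b + 2c + d = 62
  64a + 16b + 4c + d = 334
  125a + 25b + 5c + d = 611
Solving the system yields a = 4, b = 3, c = 6, d = 6.
So p(x) = 4x³ + 3x² + 6x + 6.
Then p(3) = 159.

159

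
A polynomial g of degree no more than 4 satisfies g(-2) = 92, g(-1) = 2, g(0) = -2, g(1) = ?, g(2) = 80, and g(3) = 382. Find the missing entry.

The 5 known points determine the degree-4 polynomial uniquely.
Write g(x) = ax^4 + bx^3 + cx^2 + dx + e. Substituting each data point gives a linear system:
  16a - 8b + 4c - 2d + e = 92
  a - b + c - d + e = 2
  e = -2
  16a + 8b + 4c + 2d + e = 80
  81a + 27b + 9c + 3d + e = 382
Solving the system yields a = 5, b = -2, c = 2, d = 5, e = -2.
So g(x) = 5x⁴ - 2x³ + 2x² + 5x - 2.
Then g(1) = 8.

8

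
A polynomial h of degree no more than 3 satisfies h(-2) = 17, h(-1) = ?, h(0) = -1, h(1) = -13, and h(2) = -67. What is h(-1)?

On equispaced nodes a degree-3 polynomial has vanishing fourth forward difference, so
  h(-2) - 4·h(-1) + 6·h(0) - 4·h(1) + h(2) = 0.
Substituting the known values and solving for h(-1):
  -4·h(-1) = 4
  h(-1) = -1.

-1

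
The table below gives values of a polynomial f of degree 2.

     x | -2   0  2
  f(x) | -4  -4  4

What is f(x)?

Write f(x) = ax^2 + bx + c. Substituting each data point gives a linear system:
  4a - 2b + c = -4
  c = -4
  4a + 2b + c = 4
Solving the system yields a = 1, b = 2, c = -4.
So f(x) = x^2 + 2x - 4.
Check: f(-2) = -4. ✓

f(x) = x^2 + 2x - 4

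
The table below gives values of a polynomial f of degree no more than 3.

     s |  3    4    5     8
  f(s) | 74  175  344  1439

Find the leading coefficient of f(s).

Write f(s) = as^3 + bs^2 + cs + d. Substituting each data point gives a linear system:
  27a + 9b + 3c + d = 74
  64a + 16b + 4c + d = 175
  125a + 25b + 5c + d = 344
  512a + 64b + 8c + d = 1439
Solving the system yields a = 3, b = -2, c = 4, d = -1.
So f(s) = 3s^3 - 2s^2 + 4s - 1.
The leading coefficient is 3.

3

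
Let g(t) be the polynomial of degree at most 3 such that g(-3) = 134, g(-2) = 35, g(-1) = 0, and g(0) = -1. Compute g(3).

Using the Lagrange interpolation formula with nodes -3, -2, -1, 0:
  L_0(t) = (t + 2)(t + 1)t / -6
  L_1(t) = (t + 3)(t + 1)t / 2
  L_2(t) = (t + 3)(t + 2)t / -2
  L_3(t) = (t + 3)(t + 2)(t + 1) / 6
Then g(t) = 134·L_0(t) + 35·L_1(t) + 0·L_2(t) - 1·L_3(t).
Expanding and collecting terms gives g(t) = -5t³ + 2t² + 6t - 1.
Evaluating at t = 3: g(3) = -100.

-100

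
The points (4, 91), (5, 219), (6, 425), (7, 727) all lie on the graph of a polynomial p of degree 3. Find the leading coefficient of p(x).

Write p(x) = ax^3 + bx^2 + cx + d. Substituting each data point gives a linear system:
  64a + 16b + 4c + d = 91
  125a + 25b + 5c + d = 219
  216a + 36b + 6c + d = 425
  343a + 49b + 7c + d = 727
Solving the system yields a = 3, b = -6, c = -1, d = -1.
So p(x) = 3x^3 - 6x^2 - x - 1.
The leading coefficient is 3.

3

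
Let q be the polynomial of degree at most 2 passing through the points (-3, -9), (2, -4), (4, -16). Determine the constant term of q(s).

Write q(s) = as^2 + bs + c. Substituting each data point gives a linear system:
  9a - 3b + c = -9
  4a + 2b + c = -4
  16a + 4b + c = -16
Solving the system yields a = -1, b = 0, c = 0.
So q(s) = -s^2.
The constant term is 0.

0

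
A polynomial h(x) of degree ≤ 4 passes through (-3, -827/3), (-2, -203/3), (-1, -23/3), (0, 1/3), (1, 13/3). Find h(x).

Write h(x) = ax^4 + bx^3 + cx^2 + dx + e. Substituting each data point gives a linear system:
  81a - 27b + 9c - 3d + e = -827/3
  16a - 8b + 4c - 2d + e = -203/3
  a - b + c - d + e = -23/3
  e = 1/3
  a + b + c + d + e = 13/3
Solving the system yields a = -2, b = 4, c = 0, d = 2, e = 1/3.
So h(x) = -2x^4 + 4x^3 + 2x + 1/3.
Check: h(-2) = -203/3. ✓

h(x) = -2x^4 + 4x^3 + 2x + 1/3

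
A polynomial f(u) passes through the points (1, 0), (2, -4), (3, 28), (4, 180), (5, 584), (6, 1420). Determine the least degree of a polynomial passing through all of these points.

Forward differences of the values at u = 1, 2, 3, 4, 5, 6:
  f  : 0  -4  28  180  584  1420
  Δ  : -4  32  152  404  836
  Δ^2: 36  120  252  432
  Δ^3: 84  132  180
  Δ^4: 48  48
  Δ^5: 0
The fourth differences are constant (48) and nonzero, while all higher differences vanish, so the minimal degree is 4.

4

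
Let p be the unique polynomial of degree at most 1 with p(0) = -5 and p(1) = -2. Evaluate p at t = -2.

-11

Write p(t) = at + b. Substituting each data point gives a linear system:
  b = -5
  a + b = -2
Solving the system yields a = 3, b = -5.
So p(t) = 3t - 5.
Then p(-2) = -11.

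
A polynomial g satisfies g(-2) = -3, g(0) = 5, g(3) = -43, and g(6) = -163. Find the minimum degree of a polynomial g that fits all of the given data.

Divided differences on the nodes -2, 0, 3, 6:
  order 0: -3  5  -43  -163
  order 1: 4  -16  -40
  order 2: -4  -4
  order 3: 0
The order-2 divided differences are all -4 (nonzero) and every higher order vanishes, so the data lies on a polynomial of degree exactly 2.

2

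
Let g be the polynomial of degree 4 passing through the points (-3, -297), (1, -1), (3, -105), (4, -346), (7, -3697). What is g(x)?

Using the Lagrange interpolation formula with nodes -3, 1, 3, 4, 7:
  L_0(x) = (x - 1)(x - 3)(x - 4)(x - 7) / 1680
  L_1(x) = (x + 3)(x - 3)(x - 4)(x - 7) / -144
  L_2(x) = (x + 3)(x - 1)(x - 4)(x - 7) / 48
  L_3(x) = (x + 3)(x - 1)(x - 3)(x - 7) / -63
  L_4(x) = (x + 3)(x - 1)(x - 3)(x - 4) / 720
Then g(x) = -297·L_0(x) - 1·L_1(x) - 105·L_2(x) - 346·L_3(x) - 3697·L_4(x).
Expanding and collecting terms gives g(x) = -2x^4 + 4x^3 - 5x^2 - 4x + 6.
Check: g(-3) = -297. ✓

g(x) = -2x^4 + 4x^3 - 5x^2 - 4x + 6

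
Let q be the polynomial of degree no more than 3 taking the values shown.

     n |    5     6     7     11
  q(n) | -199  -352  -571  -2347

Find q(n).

q(n) = -2n^3 + 3n^2 - 4n - 4

Write q(n) = an^3 + bn^2 + cn + d. Substituting each data point gives a linear system:
  125a + 25b + 5c + d = -199
  216a + 36b + 6c + d = -352
  343a + 49b + 7c + d = -571
  1331a + 121b + 11c + d = -2347
Solving the system yields a = -2, b = 3, c = -4, d = -4.
So q(n) = -2n^3 + 3n^2 - 4n - 4.
Check: q(6) = -352. ✓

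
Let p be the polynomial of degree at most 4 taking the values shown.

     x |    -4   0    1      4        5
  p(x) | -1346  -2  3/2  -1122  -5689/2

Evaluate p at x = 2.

Write p(x) = ax^4 + bx^3 + cx^2 + dx + e. Substituting each data point gives a linear system:
  256a - 64b + 16c - 4d + e = -1346
  e = -2
  a + b + c + d + e = 3/2
  256a + 64b + 16c + 4d + e = -1122
  625a + 125b + 25c + 5d + e = -5689/2
Solving the system yields a = -5, b = 3/2, c = 3, d = 4, e = -2.
So p(x) = -5x^4 + (3/2)x^3 + 3x^2 + 4x - 2.
Then p(2) = -50.

-50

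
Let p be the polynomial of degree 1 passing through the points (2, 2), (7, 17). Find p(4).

8

Using the Lagrange interpolation formula with nodes 2, 7:
  L_0(s) = (s - 7) / -5
  L_1(s) = (s - 2) / 5
Then p(s) = 2·L_0(s) + 17·L_1(s).
Expanding and collecting terms gives p(s) = 3s - 4.
Evaluating at s = 4: p(4) = 8.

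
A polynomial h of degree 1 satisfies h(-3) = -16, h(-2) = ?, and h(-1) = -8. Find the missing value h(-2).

-12

On equispaced nodes a degree-1 polynomial has vanishing second forward difference, so
  h(-3) - 2·h(-2) + h(-1) = 0.
Substituting the known values and solving for h(-2):
  -2·h(-2) = 24
  h(-2) = -12.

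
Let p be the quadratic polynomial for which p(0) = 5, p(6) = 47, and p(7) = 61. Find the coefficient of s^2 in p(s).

Write p(s) = as^2 + bs + c. Substituting each data point gives a linear system:
  c = 5
  36a + 6b + c = 47
  49a + 7b + c = 61
Solving the system yields a = 1, b = 1, c = 5.
So p(s) = s^2 + s + 5.
The leading coefficient is 1.

1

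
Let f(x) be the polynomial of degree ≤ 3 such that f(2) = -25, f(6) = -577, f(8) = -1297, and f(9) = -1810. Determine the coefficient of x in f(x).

Write f(x) = ax^3 + bx^2 + cx + d. Substituting each data point gives a linear system:
  8a + 4b + 2c + d = -25
  216a + 36b + 6c + d = -577
  512a + 64b + 8c + d = -1297
  729a + 81b + 9c + d = -1810
Solving the system yields a = -2, b = -5, c = 6, d = -1.
So f(x) = -2x^3 - 5x^2 + 6x - 1.
The coefficient of x is 6.

6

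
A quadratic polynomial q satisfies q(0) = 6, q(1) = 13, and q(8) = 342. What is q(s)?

q(s) = 5s^2 + 2s + 6

Write q(s) = as^2 + bs + c. Substituting each data point gives a linear system:
  c = 6
  a + b + c = 13
  64a + 8b + c = 342
Solving the system yields a = 5, b = 2, c = 6.
So q(s) = 5s^2 + 2s + 6.
Check: q(1) = 13. ✓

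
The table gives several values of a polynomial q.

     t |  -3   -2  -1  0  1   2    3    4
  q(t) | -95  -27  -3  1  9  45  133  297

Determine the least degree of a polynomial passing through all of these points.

Forward differences of the values at t = -3, -2, -1, 0, 1, 2, 3, 4:
  q  : -95  -27  -3  1  9  45  133  297
  Δ  : 68  24  4  8  36  88  164
  Δ^2: -44  -20  4  28  52  76
  Δ^3: 24  24  24  24  24
  Δ^4: 0  0  0  0
  Δ^5: 0  0  0
  Δ^6: 0  0
  Δ^7: 0
The third differences are constant (24) and nonzero, while all higher differences vanish, so the minimal degree is 3.

3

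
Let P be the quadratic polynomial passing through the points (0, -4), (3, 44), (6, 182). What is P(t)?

Using the Lagrange interpolation formula with nodes 0, 3, 6:
  L_0(t) = (t - 3)(t - 6) / 18
  L_1(t) = t(t - 6) / -9
  L_2(t) = t(t - 3) / 18
Then P(t) = -4·L_0(t) + 44·L_1(t) + 182·L_2(t).
Expanding and collecting terms gives P(t) = 5t^2 + t - 4.
Check: P(0) = -4. ✓

P(t) = 5t^2 + t - 4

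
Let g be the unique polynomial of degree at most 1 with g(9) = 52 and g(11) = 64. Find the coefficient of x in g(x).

6

Write g(x) = ax + b. Substituting each data point gives a linear system:
  9a + b = 52
  11a + b = 64
Solving the system yields a = 6, b = -2.
So g(x) = 6x - 2.
The leading coefficient is 6.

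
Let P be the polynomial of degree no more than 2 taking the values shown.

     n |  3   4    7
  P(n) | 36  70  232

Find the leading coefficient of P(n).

5

Write P(n) = an^2 + bn + c. Substituting each data point gives a linear system:
  9a + 3b + c = 36
  16a + 4b + c = 70
  49a + 7b + c = 232
Solving the system yields a = 5, b = -1, c = -6.
So P(n) = 5n^2 - n - 6.
The leading coefficient is 5.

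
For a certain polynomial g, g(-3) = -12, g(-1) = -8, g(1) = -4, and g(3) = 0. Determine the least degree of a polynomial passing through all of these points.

1

Forward differences of the values at n = -3, -1, 1, 3:
  g  : -12  -8  -4  0
  Δ  : 4  4  4
  Δ^2: 0  0
  Δ^3: 0
The first differences are constant (4) and nonzero, while all higher differences vanish, so the minimal degree is 1.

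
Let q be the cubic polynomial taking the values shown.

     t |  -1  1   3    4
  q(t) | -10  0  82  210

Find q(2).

Write q(t) = at^3 + bt^2 + ct + d. Substituting each data point gives a linear system:
  -a + b - c + d = -10
  a + b + c + d = 0
  27a + 9b + 3c + d = 82
  64a + 16b + 4c + d = 210
Solving the system yields a = 4, b = -3, c = 1, d = -2.
So q(t) = 4t^3 - 3t^2 + t - 2.
Then q(2) = 20.

20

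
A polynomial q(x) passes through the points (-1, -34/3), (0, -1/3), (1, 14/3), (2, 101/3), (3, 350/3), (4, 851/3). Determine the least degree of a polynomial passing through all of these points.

Forward differences of the values at x = -1, 0, 1, 2, 3, 4:
  q  : -34/3  -1/3  14/3  101/3  350/3  851/3
  Δ  : 11  5  29  83  167
  Δ^2: -6  24  54  84
  Δ^3: 30  30  30
  Δ^4: 0  0
  Δ^5: 0
The third differences are constant (30) and nonzero, while all higher differences vanish, so the minimal degree is 3.

3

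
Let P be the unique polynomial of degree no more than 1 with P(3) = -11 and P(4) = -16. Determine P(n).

P(n) = -5n + 4

Write P(n) = an + b. Substituting each data point gives a linear system:
  3a + b = -11
  4a + b = -16
Solving the system yields a = -5, b = 4.
So P(n) = -5n + 4.
Check: P(4) = -16. ✓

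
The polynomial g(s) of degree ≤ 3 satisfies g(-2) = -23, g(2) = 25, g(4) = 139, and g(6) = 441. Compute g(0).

3

Using the Lagrange interpolation formula with nodes -2, 2, 4, 6:
  L_0(s) = (s - 2)(s - 4)(s - 6) / -192
  L_1(s) = (s + 2)(s - 4)(s - 6) / 32
  L_2(s) = (s + 2)(s - 2)(s - 6) / -24
  L_3(s) = (s + 2)(s - 2)(s - 4) / 64
Then g(s) = -23·L_0(s) + 25·L_1(s) + 139·L_2(s) + 441·L_3(s).
Expanding and collecting terms gives g(s) = 2s³ - (1/2)s² + 4s + 3.
Evaluating at s = 0: g(0) = 3.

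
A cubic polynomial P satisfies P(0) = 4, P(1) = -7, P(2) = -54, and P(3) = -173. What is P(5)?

Write P(s) = as^3 + bs^2 + cs + d. Substituting each data point gives a linear system:
  d = 4
  a + b + c + d = -7
  8a + 4b + 2c + d = -54
  27a + 9b + 3c + d = -173
Solving the system yields a = -6, b = 0, c = -5, d = 4.
So P(s) = -6s³ - 5s + 4.
Then P(5) = -771.

-771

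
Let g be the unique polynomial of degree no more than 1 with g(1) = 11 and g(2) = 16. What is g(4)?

26

Write g(x) = ax + b. Substituting each data point gives a linear system:
  a + b = 11
  2a + b = 16
Solving the system yields a = 5, b = 6.
So g(x) = 5x + 6.
Then g(4) = 26.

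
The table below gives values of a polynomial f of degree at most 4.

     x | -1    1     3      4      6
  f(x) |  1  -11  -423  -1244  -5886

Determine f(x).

Write f(x) = ax^4 + bx^3 + cx^2 + dx + e. Substituting each data point gives a linear system:
  a - b + c - d + e = 1
  a + b + c + d + e = -11
  81a + 27b + 9c + 3d + e = -423
  256a + 64b + 16c + 4d + e = -1244
  1296a + 216b + 36c + 6d + e = -5886
Solving the system yields a = -4, b = -3, c = -1, d = -3, e = 0.
So f(x) = -4x⁴ - 3x³ - x² - 3x.
Check: f(1) = -11. ✓

f(x) = -4x^4 - 3x^3 - x^2 - 3x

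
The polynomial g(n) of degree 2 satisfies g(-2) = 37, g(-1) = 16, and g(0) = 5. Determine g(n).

Write g(n) = an^2 + bn + c. Substituting each data point gives a linear system:
  4a - 2b + c = 37
  a - b + c = 16
  c = 5
Solving the system yields a = 5, b = -6, c = 5.
So g(n) = 5n^2 - 6n + 5.
Check: g(-1) = 16. ✓

g(n) = 5n^2 - 6n + 5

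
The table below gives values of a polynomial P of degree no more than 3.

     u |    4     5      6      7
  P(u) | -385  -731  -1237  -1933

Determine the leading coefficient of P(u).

Write P(u) = au^3 + bu^2 + cu + d. Substituting each data point gives a linear system:
  64a + 16b + 4c + d = -385
  125a + 25b + 5c + d = -731
  216a + 36b + 6c + d = -1237
  343a + 49b + 7c + d = -1933
Solving the system yields a = -5, b = -5, c = 4, d = -1.
So P(u) = -5u³ - 5u² + 4u - 1.
The leading coefficient is -5.

-5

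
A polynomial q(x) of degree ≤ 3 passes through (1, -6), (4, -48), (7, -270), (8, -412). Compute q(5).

Write q(x) = ax^3 + bx^2 + cx + d. Substituting each data point gives a linear system:
  a + b + c + d = -6
  64a + 16b + 4c + d = -48
  343a + 49b + 7c + d = -270
  512a + 64b + 8c + d = -412
Solving the system yields a = -1, b = 2, c = -3, d = -4.
So q(x) = -x^3 + 2x^2 - 3x - 4.
Then q(5) = -94.

-94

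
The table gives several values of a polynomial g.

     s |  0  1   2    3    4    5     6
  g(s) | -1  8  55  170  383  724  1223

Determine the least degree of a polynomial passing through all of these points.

3

Forward differences of the values at s = 0, 1, 2, 3, 4, 5, 6:
  g  : -1  8  55  170  383  724  1223
  Δ  : 9  47  115  213  341  499
  Δ^2: 38  68  98  128  158
  Δ^3: 30  30  30  30
  Δ^4: 0  0  0
  Δ^5: 0  0
  Δ^6: 0
The third differences are constant (30) and nonzero, while all higher differences vanish, so the minimal degree is 3.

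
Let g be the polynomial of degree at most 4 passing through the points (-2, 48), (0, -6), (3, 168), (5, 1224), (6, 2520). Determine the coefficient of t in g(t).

1

Write g(t) = at^4 + bt^3 + ct^2 + dt + e. Substituting each data point gives a linear system:
  16a - 8b + 4c - 2d + e = 48
  e = -6
  81a + 27b + 9c + 3d + e = 168
  625a + 125b + 25c + 5d + e = 1224
  1296a + 216b + 36c + 6d + e = 2520
Solving the system yields a = 2, b = -1, c = 4, d = 1, e = -6.
So g(t) = 2t^4 - t^3 + 4t^2 + t - 6.
The coefficient of t is 1.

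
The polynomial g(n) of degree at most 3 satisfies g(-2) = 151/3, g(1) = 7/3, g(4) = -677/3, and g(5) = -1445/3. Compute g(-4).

Write g(n) = an^3 + bn^2 + cn + d. Substituting each data point gives a linear system:
  -8a + 4b - 2c + d = 151/3
  a + b + c + d = 7/3
  64a + 16b + 4c + d = -677/3
  125a + 25b + 5c + d = -1445/3
Solving the system yields a = -5, b = 5, c = 4, d = -5/3.
So g(n) = -5n³ + 5n² + 4n - 5/3.
Then g(-4) = 1147/3.

1147/3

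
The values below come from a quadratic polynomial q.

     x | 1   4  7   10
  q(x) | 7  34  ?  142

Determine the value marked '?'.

On equispaced nodes a degree-2 polynomial has vanishing third forward difference, so
  - q(1) + 3·q(4) - 3·q(7) + q(10) = 0.
Substituting the known values and solving for q(7):
  -3·q(7) = -237
  q(7) = 79.

79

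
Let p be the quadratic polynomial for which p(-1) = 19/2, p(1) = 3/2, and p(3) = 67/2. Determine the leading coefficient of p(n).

5

Write p(n) = an^2 + bn + c. Substituting each data point gives a linear system:
  a - b + c = 19/2
  a + b + c = 3/2
  9a + 3b + c = 67/2
Solving the system yields a = 5, b = -4, c = 1/2.
So p(n) = 5n^2 - 4n + 1/2.
The leading coefficient is 5.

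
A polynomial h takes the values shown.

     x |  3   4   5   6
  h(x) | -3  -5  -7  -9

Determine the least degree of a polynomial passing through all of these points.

1

Forward differences of the values at x = 3, 4, 5, 6:
  h  : -3  -5  -7  -9
  Δ  : -2  -2  -2
  Δ^2: 0  0
  Δ^3: 0
The first differences are constant (-2) and nonzero, while all higher differences vanish, so the minimal degree is 1.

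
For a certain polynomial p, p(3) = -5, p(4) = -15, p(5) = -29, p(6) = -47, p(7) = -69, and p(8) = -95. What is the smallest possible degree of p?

Forward differences of the values at x = 3, 4, 5, 6, 7, 8:
  p  : -5  -15  -29  -47  -69  -95
  Δ  : -10  -14  -18  -22  -26
  Δ^2: -4  -4  -4  -4
  Δ^3: 0  0  0
  Δ^4: 0  0
  Δ^5: 0
The second differences are constant (-4) and nonzero, while all higher differences vanish, so the minimal degree is 2.

2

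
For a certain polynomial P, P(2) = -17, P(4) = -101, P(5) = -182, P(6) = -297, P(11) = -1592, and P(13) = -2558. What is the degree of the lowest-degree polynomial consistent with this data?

Divided differences on the nodes 2, 4, 5, 6, 11, 13:
  order 0: -17  -101  -182  -297  -1592  -2558
  order 1: -42  -81  -115  -259  -483
  order 2: -13  -17  -24  -32
  order 3: -1  -1  -1
  order 4: 0  0
  order 5: 0
The order-3 divided differences are all -1 (nonzero) and every higher order vanishes, so the data lies on a polynomial of degree exactly 3.

3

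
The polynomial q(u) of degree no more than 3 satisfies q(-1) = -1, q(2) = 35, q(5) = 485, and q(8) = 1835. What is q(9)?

Using the Lagrange interpolation formula with nodes -1, 2, 5, 8:
  L_0(u) = (u - 2)(u - 5)(u - 8) / -162
  L_1(u) = (u + 1)(u - 5)(u - 8) / 54
  L_2(u) = (u + 1)(u - 2)(u - 8) / -54
  L_3(u) = (u + 1)(u - 2)(u - 5) / 162
Then q(u) = -1·L_0(u) + 35·L_1(u) + 485·L_2(u) + 1835·L_3(u).
Expanding and collecting terms gives q(u) = 3u^3 + 5u^2 - 2u - 5.
Evaluating at u = 9: q(9) = 2569.

2569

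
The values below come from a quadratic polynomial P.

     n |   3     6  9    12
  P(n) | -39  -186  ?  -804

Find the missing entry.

The 3 known points determine the degree-2 polynomial uniquely.
Write P(n) = an^2 + bn + c. Substituting each data point gives a linear system:
  9a + 3b + c = -39
  36a + 6b + c = -186
  144a + 12b + c = -804
Solving the system yields a = -6, b = 5, c = 0.
So P(n) = -6n² + 5n.
Then P(9) = -441.

-441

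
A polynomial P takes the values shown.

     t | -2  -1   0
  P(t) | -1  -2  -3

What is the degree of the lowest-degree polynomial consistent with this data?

1

Forward differences of the values at t = -2, -1, 0:
  P  : -1  -2  -3
  Δ  : -1  -1
  Δ^2: 0
The first differences are constant (-1) and nonzero, while all higher differences vanish, so the minimal degree is 1.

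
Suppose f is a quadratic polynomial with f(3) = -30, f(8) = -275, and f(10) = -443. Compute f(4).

-59

Using the Lagrange interpolation formula with nodes 3, 8, 10:
  L_0(t) = (t - 8)(t - 10) / 35
  L_1(t) = (t - 3)(t - 10) / -10
  L_2(t) = (t - 3)(t - 8) / 14
Then f(t) = -30·L_0(t) - 275·L_1(t) - 443·L_2(t).
Expanding and collecting terms gives f(t) = -5t² + 6t - 3.
Evaluating at t = 4: f(4) = -59.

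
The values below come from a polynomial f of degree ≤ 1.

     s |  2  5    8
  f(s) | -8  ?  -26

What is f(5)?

On equispaced nodes a degree-1 polynomial has vanishing second forward difference, so
  f(2) - 2·f(5) + f(8) = 0.
Substituting the known values and solving for f(5):
  -2·f(5) = 34
  f(5) = -17.

-17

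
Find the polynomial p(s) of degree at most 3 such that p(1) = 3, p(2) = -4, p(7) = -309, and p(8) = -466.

Using the Lagrange interpolation formula with nodes 1, 2, 7, 8:
  L_0(s) = (s - 2)(s - 7)(s - 8) / -42
  L_1(s) = (s - 1)(s - 7)(s - 8) / 30
  L_2(s) = (s - 1)(s - 2)(s - 8) / -30
  L_3(s) = (s - 1)(s - 2)(s - 7) / 42
Then p(s) = 3·L_0(s) - 4·L_1(s) - 309·L_2(s) - 466·L_3(s).
Expanding and collecting terms gives p(s) = -s^3 + s^2 - 3s + 6.
Check: p(7) = -309. ✓

p(s) = -s^3 + s^2 - 3s + 6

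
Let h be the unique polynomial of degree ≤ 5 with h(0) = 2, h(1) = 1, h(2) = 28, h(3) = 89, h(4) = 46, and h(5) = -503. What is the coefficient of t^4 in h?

Write h(t) = at^5 + bt^4 + ct^3 + dt^2 + et + k. Substituting each data point gives a linear system:
  k = 2
  a + b + c + d + e + k = 1
  32a + 16b + 8c + 4d + 2e + k = 28
  243a + 81b + 27c + 9d + 3e + k = 89
  1024a + 256b + 64c + 16d + 4e + k = 46
  3125a + 625b + 125c + 25d + 5e + k = -503
Solving the system yields a = -1, b = 4, c = 2, d = -5, e = -1, k = 2.
So h(t) = -t^5 + 4t^4 + 2t^3 - 5t^2 - t + 2.
The coefficient of t^4 is 4.

4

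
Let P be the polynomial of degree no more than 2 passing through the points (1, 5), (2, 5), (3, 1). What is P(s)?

Write P(s) = as^2 + bs + c. Substituting each data point gives a linear system:
  a + b + c = 5
  4a + 2b + c = 5
  9a + 3b + c = 1
Solving the system yields a = -2, b = 6, c = 1.
So P(s) = -2s² + 6s + 1.
Check: P(2) = 5. ✓

P(s) = -2s^2 + 6s + 1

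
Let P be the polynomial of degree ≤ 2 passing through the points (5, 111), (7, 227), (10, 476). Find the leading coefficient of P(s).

Write P(s) = as^2 + bs + c. Substituting each data point gives a linear system:
  25a + 5b + c = 111
  49a + 7b + c = 227
  100a + 10b + c = 476
Solving the system yields a = 5, b = -2, c = -4.
So P(s) = 5s^2 - 2s - 4.
The leading coefficient is 5.

5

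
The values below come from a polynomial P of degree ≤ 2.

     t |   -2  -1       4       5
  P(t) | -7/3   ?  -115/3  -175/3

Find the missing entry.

5/3

The 3 known points determine the degree-2 polynomial uniquely.
Write P(t) = at^2 + bt + c. Substituting each data point gives a linear system:
  4a - 2b + c = -7/3
  16a + 4b + c = -115/3
  25a + 5b + c = -175/3
Solving the system yields a = -2, b = -2, c = 5/3.
So P(t) = -2t^2 - 2t + 5/3.
Then P(-1) = 5/3.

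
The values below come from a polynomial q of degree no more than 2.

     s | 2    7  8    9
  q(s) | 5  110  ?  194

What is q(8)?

149

The 3 known points determine the degree-2 polynomial uniquely.
Write q(s) = as^2 + bs + c. Substituting each data point gives a linear system:
  4a + 2b + c = 5
  49a + 7b + c = 110
  81a + 9b + c = 194
Solving the system yields a = 3, b = -6, c = 5.
So q(s) = 3s² - 6s + 5.
Then q(8) = 149.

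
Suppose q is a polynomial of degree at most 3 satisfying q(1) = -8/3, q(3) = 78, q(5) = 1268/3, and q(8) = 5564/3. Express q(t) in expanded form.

q(t) = 4t^3 - 3t^2 + (1/3)t - 4

Write q(t) = at^3 + bt^2 + ct + d. Substituting each data point gives a linear system:
  a + b + c + d = -8/3
  27a + 9b + 3c + d = 78
  125a + 25b + 5c + d = 1268/3
  512a + 64b + 8c + d = 5564/3
Solving the system yields a = 4, b = -3, c = 1/3, d = -4.
So q(t) = 4t³ - 3t² + (1/3)t - 4.
Check: q(3) = 78. ✓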